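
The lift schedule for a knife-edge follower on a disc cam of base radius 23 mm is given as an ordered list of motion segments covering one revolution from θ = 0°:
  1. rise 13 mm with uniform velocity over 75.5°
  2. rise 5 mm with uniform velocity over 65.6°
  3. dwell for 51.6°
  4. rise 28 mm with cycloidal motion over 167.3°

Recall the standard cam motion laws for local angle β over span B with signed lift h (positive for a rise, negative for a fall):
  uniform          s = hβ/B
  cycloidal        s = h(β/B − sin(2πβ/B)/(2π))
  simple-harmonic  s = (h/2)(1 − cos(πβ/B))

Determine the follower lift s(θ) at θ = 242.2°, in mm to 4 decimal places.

seg 1 [0°–75.5°] uniform, h=13: full span → s += 13 → s = 13.0000
seg 2 [75.5°–141.1°] uniform, h=5: full span → s += 5 → s = 18.0000
seg 3 [141.1°–192.7°] dwell: s stays 18.0000
seg 4 [192.7°–360°] cycloidal, h=28: θ=242.2° here. β=49.5, B=167.3. 28·(0.2959 − sin(2π·0.2959)/(2π)) = 4.0120 → s = 22.0120

22.0120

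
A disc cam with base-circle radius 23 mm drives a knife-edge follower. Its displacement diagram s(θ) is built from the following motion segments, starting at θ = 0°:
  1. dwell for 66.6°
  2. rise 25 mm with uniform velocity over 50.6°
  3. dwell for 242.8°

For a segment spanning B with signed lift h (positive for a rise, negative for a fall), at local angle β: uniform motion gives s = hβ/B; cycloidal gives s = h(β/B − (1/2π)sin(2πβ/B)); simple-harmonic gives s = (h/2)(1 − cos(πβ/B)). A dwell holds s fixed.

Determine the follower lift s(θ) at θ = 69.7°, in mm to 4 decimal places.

seg 1 [0°–66.6°] dwell: s stays 0.0000
seg 2 [66.6°–117.2°] uniform, h=25: θ=69.7° here. β=3.1, B=50.6. 25·3.1/50.6 = 1.5316 → s = 1.5316

1.5316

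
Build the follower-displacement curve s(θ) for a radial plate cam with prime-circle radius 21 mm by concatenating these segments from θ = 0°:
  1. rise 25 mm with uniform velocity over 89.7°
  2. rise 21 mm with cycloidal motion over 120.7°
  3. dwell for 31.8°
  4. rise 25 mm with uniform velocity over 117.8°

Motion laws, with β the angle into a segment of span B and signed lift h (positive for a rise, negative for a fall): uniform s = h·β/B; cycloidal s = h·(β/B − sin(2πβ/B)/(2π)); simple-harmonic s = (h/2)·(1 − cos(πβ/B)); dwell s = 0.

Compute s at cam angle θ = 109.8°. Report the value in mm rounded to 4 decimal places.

seg 1 [0°–89.7°] uniform, h=25: full span → s += 25 → s = 25.0000
seg 2 [89.7°–210.4°] cycloidal, h=21: θ=109.8° here. β=20.1, B=120.7. 21·(0.1665 − sin(2π·0.1665)/(2π)) = 0.6041 → s = 25.6041

25.6041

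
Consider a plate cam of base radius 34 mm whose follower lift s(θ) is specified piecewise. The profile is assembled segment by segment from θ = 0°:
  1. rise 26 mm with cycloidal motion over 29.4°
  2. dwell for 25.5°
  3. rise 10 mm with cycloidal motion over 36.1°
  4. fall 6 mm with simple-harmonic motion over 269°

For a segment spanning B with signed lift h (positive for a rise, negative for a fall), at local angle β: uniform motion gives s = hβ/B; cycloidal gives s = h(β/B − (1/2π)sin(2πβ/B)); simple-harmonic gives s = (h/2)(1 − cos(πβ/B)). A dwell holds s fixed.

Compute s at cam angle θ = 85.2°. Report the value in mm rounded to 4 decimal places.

seg 1 [0°–29.4°] cycloidal, h=26: full span → s += 26 → s = 26.0000
seg 2 [29.4°–54.9°] dwell: s stays 26.0000
seg 3 [54.9°–91°] cycloidal, h=10: θ=85.2° here. β=30.3, B=36.1. 10·(0.8393 − sin(2π·0.8393)/(2π)) = 9.7407 → s = 35.7407

35.7407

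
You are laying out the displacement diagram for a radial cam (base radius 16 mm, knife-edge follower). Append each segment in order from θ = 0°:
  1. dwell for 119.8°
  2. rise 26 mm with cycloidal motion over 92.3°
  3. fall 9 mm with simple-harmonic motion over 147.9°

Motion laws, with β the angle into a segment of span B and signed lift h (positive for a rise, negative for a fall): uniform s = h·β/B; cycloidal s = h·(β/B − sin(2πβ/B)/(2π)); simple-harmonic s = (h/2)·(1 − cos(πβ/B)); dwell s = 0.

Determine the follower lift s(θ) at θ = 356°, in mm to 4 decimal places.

seg 1 [0°–119.8°] dwell: s stays 0.0000
seg 2 [119.8°–212.1°] cycloidal, h=26: full span → s += 26 → s = 26.0000
seg 3 [212.1°–360°] simple-harmonic, h=-9: θ=356° here. β=143.9, B=147.9. -9/2·(1 − cos(π·0.9730)) = -8.9838 → s = 17.0162

17.0162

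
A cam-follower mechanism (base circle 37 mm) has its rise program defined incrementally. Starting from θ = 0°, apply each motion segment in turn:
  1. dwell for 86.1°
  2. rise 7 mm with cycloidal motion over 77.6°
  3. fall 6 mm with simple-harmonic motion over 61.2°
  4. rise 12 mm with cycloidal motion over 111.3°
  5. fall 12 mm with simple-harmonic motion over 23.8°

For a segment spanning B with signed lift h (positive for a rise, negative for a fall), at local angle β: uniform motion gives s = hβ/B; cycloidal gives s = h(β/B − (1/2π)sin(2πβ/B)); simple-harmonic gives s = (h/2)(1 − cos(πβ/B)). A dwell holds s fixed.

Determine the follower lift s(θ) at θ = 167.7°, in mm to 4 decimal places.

seg 1 [0°–86.1°] dwell: s stays 0.0000
seg 2 [86.1°–163.7°] cycloidal, h=7: full span → s += 7 → s = 7.0000
seg 3 [163.7°–224.9°] simple-harmonic, h=-6: θ=167.7° here. β=4, B=61.2. -6/2·(1 − cos(π·0.0654)) = -0.0630 → s = 6.9370

6.9370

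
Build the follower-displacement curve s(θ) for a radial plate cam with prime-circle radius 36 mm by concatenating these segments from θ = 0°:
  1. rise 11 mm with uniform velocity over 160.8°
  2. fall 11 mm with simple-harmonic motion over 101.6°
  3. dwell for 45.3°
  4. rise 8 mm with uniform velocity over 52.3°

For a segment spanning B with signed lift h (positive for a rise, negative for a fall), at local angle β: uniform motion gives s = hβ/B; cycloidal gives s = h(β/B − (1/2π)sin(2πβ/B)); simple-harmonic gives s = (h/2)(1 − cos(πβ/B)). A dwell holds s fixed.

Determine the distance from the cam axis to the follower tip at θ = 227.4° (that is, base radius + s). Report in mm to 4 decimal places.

seg 1 [0°–160.8°] uniform, h=11: full span → s += 11 → s = 11.0000
seg 2 [160.8°–262.4°] simple-harmonic, h=-11: θ=227.4° here. β=66.6, B=101.6. -11/2·(1 − cos(π·0.6555)) = -8.0814 → s = 2.9186
radial distance = base radius + s = 36 + 2.9186 = 38.9186

38.9186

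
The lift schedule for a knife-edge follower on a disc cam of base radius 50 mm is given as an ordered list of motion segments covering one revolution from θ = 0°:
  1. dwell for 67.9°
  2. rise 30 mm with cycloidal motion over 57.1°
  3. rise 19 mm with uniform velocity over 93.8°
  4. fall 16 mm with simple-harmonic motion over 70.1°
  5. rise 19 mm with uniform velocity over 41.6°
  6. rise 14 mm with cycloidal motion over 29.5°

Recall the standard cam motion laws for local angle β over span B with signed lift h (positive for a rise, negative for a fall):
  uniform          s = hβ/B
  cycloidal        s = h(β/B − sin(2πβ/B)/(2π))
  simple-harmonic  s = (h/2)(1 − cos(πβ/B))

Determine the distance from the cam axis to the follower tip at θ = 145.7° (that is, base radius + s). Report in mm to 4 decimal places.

seg 1 [0°–67.9°] dwell: s stays 0.0000
seg 2 [67.9°–125°] cycloidal, h=30: full span → s += 30 → s = 30.0000
seg 3 [125°–218.8°] uniform, h=19: θ=145.7° here. β=20.7, B=93.8. 19·20.7/93.8 = 4.1930 → s = 34.1930
radial distance = base radius + s = 50 + 34.1930 = 84.1930

84.1930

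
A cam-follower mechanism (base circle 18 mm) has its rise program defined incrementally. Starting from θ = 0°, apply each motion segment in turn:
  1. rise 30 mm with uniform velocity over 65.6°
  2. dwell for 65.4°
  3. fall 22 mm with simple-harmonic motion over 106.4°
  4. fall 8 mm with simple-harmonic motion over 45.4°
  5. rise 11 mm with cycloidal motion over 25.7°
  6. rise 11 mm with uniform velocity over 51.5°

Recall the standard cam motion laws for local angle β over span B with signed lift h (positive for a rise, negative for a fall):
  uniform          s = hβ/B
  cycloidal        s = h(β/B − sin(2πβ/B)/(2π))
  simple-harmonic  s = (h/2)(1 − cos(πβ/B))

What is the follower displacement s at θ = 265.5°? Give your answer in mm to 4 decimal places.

seg 1 [0°–65.6°] uniform, h=30: full span → s += 30 → s = 30.0000
seg 2 [65.6°–131°] dwell: s stays 30.0000
seg 3 [131°–237.4°] simple-harmonic, h=-22: full span → s += -22 → s = 8.0000
seg 4 [237.4°–282.8°] simple-harmonic, h=-8: θ=265.5° here. β=28.1, B=45.4. -8/2·(1 − cos(π·0.6189)) = -5.4601 → s = 2.5399

2.5399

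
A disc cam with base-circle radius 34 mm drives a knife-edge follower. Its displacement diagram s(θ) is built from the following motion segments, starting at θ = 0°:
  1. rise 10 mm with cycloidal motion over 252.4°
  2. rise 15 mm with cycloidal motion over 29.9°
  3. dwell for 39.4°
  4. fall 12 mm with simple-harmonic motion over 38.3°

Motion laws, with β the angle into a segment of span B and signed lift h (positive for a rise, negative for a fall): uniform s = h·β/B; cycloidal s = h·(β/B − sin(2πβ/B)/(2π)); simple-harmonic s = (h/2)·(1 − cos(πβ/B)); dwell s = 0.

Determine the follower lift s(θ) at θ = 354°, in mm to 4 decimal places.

seg 1 [0°–252.4°] cycloidal, h=10: full span → s += 10 → s = 10.0000
seg 2 [252.4°–282.3°] cycloidal, h=15: full span → s += 15 → s = 25.0000
seg 3 [282.3°–321.7°] dwell: s stays 25.0000
seg 4 [321.7°–360°] simple-harmonic, h=-12: θ=354° here. β=32.3, B=38.3. -12/2·(1 − cos(π·0.8433)) = -11.2879 → s = 13.7121

13.7121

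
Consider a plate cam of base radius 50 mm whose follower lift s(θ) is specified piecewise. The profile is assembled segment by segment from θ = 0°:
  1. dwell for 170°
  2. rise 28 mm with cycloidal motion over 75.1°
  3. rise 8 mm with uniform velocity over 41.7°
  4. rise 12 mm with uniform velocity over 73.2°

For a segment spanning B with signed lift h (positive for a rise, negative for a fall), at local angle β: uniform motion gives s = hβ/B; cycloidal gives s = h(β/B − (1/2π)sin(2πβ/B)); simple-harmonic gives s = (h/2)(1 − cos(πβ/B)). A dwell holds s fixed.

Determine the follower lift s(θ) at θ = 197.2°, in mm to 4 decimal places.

seg 1 [0°–170°] dwell: s stays 0.0000
seg 2 [170°–245.1°] cycloidal, h=28: θ=197.2° here. β=27.2, B=75.1. 28·(0.3622 − sin(2π·0.3622)/(2π)) = 6.7468 → s = 6.7468

6.7468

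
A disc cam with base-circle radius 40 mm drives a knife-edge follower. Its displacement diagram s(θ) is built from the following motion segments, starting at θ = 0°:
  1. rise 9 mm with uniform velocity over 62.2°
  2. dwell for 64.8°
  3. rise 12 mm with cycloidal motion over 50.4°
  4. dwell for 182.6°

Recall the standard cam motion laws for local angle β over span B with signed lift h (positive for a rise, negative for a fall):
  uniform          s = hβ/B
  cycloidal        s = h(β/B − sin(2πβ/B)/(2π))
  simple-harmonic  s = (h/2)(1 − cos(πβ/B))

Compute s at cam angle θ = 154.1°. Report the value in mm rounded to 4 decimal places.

seg 1 [0°–62.2°] uniform, h=9: full span → s += 9 → s = 9.0000
seg 2 [62.2°–127°] dwell: s stays 9.0000
seg 3 [127°–177.4°] cycloidal, h=12: θ=154.1° here. β=27.1, B=50.4. 12·(0.5377 − sin(2π·0.5377)/(2π)) = 6.9005 → s = 15.9005

15.9005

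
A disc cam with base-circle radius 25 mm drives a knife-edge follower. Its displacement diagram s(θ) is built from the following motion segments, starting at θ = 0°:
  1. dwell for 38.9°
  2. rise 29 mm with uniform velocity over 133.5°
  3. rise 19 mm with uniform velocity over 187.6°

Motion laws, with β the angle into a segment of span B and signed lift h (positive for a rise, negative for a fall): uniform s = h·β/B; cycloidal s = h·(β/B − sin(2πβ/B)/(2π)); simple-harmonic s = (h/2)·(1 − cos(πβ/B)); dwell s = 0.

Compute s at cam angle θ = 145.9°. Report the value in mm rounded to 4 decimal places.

seg 1 [0°–38.9°] dwell: s stays 0.0000
seg 2 [38.9°–172.4°] uniform, h=29: θ=145.9° here. β=107, B=133.5. 29·107/133.5 = 23.2434 → s = 23.2434

23.2434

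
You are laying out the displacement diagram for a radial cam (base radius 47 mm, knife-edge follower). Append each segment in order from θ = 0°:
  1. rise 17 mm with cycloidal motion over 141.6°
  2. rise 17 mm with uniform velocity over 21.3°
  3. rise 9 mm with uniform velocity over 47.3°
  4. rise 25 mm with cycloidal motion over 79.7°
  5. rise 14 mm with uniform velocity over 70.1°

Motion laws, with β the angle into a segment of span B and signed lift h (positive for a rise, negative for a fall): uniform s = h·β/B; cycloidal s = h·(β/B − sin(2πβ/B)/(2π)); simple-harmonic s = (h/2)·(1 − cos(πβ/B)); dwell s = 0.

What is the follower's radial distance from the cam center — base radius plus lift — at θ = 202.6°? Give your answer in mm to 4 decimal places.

seg 1 [0°–141.6°] cycloidal, h=17: full span → s += 17 → s = 17.0000
seg 2 [141.6°–162.9°] uniform, h=17: full span → s += 17 → s = 34.0000
seg 3 [162.9°–210.2°] uniform, h=9: θ=202.6° here. β=39.7, B=47.3. 9·39.7/47.3 = 7.5539 → s = 41.5539
radial distance = base radius + s = 47 + 41.5539 = 88.5539

88.5539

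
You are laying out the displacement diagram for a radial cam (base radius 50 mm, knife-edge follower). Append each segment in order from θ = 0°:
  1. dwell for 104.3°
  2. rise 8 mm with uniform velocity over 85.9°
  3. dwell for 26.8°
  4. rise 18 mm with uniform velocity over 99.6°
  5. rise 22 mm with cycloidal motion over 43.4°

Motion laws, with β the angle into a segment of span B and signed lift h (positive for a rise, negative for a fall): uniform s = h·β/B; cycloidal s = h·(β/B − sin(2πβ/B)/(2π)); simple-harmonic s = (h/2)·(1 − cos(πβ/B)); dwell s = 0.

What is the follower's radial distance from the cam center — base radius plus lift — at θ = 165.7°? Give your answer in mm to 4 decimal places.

seg 1 [0°–104.3°] dwell: s stays 0.0000
seg 2 [104.3°–190.2°] uniform, h=8: θ=165.7° here. β=61.4, B=85.9. 8·61.4/85.9 = 5.7183 → s = 5.7183
radial distance = base radius + s = 50 + 5.7183 = 55.7183

55.7183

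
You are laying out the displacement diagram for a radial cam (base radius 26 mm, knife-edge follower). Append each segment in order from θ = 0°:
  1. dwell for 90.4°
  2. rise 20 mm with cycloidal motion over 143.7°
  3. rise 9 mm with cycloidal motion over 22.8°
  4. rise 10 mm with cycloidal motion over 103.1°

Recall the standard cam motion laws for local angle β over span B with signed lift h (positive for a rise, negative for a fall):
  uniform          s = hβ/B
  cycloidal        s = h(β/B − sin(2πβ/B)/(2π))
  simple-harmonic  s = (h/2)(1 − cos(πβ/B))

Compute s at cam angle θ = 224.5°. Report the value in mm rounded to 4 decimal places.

seg 1 [0°–90.4°] dwell: s stays 0.0000
seg 2 [90.4°–234.1°] cycloidal, h=20: θ=224.5° here. β=134.1, B=143.7. 20·(0.9332 − sin(2π·0.9332)/(2π)) = 19.9611 → s = 19.9611

19.9611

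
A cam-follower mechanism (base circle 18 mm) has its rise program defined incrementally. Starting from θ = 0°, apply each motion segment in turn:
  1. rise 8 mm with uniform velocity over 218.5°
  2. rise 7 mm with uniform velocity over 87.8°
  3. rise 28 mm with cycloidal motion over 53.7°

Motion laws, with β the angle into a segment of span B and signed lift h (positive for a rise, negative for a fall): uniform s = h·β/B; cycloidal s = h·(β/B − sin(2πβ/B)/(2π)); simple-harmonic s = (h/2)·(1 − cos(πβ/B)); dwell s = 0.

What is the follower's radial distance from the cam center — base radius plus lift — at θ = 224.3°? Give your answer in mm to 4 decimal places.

seg 1 [0°–218.5°] uniform, h=8: full span → s += 8 → s = 8.0000
seg 2 [218.5°–306.3°] uniform, h=7: θ=224.3° here. β=5.8, B=87.8. 7·5.8/87.8 = 0.4624 → s = 8.4624
radial distance = base radius + s = 18 + 8.4624 = 26.4624

26.4624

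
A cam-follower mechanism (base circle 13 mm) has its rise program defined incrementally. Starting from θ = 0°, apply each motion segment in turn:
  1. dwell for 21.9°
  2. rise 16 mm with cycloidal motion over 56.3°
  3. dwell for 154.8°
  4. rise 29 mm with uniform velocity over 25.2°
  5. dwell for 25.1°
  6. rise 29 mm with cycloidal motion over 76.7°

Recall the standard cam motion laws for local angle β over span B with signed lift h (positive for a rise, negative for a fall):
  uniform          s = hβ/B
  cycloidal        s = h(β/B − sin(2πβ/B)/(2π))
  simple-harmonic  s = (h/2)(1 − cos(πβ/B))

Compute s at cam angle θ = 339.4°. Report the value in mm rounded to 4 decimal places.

seg 1 [0°–21.9°] dwell: s stays 0.0000
seg 2 [21.9°–78.2°] cycloidal, h=16: full span → s += 16 → s = 16.0000
seg 3 [78.2°–233°] dwell: s stays 16.0000
seg 4 [233°–258.2°] uniform, h=29: full span → s += 29 → s = 45.0000
seg 5 [258.2°–283.3°] dwell: s stays 45.0000
seg 6 [283.3°–360°] cycloidal, h=29: θ=339.4° here. β=56.1, B=76.7. 29·(0.7314 − sin(2π·0.7314)/(2π)) = 25.7953 → s = 70.7953

70.7953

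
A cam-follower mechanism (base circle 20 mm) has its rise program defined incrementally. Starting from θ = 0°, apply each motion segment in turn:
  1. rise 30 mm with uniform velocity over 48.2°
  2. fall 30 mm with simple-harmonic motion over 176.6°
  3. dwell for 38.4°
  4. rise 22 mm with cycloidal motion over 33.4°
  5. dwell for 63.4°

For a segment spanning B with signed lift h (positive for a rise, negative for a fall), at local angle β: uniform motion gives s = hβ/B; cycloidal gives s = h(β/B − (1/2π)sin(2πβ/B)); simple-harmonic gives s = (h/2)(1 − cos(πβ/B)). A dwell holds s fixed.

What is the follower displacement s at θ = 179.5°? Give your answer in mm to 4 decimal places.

seg 1 [0°–48.2°] uniform, h=30: full span → s += 30 → s = 30.0000
seg 2 [48.2°–224.8°] simple-harmonic, h=-30: θ=179.5° here. β=131.3, B=176.6. -30/2·(1 − cos(π·0.7435)) = -25.3874 → s = 4.6126

4.6126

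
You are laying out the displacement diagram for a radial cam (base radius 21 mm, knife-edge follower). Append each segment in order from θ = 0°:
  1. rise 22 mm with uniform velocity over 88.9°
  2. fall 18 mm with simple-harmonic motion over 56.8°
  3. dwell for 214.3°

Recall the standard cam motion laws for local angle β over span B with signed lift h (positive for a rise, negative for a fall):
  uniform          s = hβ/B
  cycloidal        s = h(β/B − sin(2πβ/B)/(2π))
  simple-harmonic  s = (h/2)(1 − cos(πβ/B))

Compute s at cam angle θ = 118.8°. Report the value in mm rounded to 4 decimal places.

seg 1 [0°–88.9°] uniform, h=22: full span → s += 22 → s = 22.0000
seg 2 [88.9°–145.7°] simple-harmonic, h=-18: θ=118.8° here. β=29.9, B=56.8. -18/2·(1 − cos(π·0.5264)) = -9.7458 → s = 12.2542

12.2542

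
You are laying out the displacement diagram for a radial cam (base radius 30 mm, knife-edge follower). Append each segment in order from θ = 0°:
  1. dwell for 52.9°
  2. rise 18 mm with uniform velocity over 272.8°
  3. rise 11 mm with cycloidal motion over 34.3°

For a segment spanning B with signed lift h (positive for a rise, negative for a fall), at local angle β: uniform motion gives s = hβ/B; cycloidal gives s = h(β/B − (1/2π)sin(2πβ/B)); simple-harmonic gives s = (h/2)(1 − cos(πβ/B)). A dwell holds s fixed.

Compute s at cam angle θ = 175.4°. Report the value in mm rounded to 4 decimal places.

seg 1 [0°–52.9°] dwell: s stays 0.0000
seg 2 [52.9°–325.7°] uniform, h=18: θ=175.4° here. β=122.5, B=272.8. 18·122.5/272.8 = 8.0828 → s = 8.0828

8.0828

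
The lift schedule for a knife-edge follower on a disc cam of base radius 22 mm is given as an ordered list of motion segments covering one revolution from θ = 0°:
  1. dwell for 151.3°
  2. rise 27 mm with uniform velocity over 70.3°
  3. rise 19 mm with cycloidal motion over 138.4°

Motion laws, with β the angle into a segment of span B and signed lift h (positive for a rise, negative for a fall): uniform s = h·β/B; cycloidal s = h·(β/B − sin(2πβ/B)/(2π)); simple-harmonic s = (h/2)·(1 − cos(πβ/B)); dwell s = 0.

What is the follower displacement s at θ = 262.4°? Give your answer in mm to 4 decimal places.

seg 1 [0°–151.3°] dwell: s stays 0.0000
seg 2 [151.3°–221.6°] uniform, h=27: full span → s += 27 → s = 27.0000
seg 3 [221.6°–360°] cycloidal, h=19: θ=262.4° here. β=40.8, B=138.4. 19·(0.2948 − sin(2π·0.2948)/(2π)) = 2.6962 → s = 29.6962

29.6962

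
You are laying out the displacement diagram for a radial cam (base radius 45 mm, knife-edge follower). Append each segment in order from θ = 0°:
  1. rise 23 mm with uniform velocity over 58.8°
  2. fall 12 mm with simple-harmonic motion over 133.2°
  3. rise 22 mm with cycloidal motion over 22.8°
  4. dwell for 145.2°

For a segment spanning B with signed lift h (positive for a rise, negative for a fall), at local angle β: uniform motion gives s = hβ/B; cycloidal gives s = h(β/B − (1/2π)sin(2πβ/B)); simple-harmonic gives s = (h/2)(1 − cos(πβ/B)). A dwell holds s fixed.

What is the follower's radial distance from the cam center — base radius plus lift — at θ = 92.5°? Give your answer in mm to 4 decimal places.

seg 1 [0°–58.8°] uniform, h=23: full span → s += 23 → s = 23.0000
seg 2 [58.8°–192°] simple-harmonic, h=-12: θ=92.5° here. β=33.7, B=133.2. -12/2·(1 − cos(π·0.2530)) = -1.7976 → s = 21.2024
radial distance = base radius + s = 45 + 21.2024 = 66.2024

66.2024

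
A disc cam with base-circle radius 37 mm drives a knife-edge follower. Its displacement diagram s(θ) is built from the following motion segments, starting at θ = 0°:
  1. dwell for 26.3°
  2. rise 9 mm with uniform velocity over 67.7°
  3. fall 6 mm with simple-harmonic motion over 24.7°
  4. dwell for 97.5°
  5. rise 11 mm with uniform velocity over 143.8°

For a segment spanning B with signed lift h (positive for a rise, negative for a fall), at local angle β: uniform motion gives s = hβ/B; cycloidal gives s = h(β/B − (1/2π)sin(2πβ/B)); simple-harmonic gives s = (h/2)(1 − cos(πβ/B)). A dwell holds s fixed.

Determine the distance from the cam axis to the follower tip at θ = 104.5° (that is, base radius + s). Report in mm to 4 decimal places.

seg 1 [0°–26.3°] dwell: s stays 0.0000
seg 2 [26.3°–94°] uniform, h=9: full span → s += 9 → s = 9.0000
seg 3 [94°–118.7°] simple-harmonic, h=-6: θ=104.5° here. β=10.5, B=24.7. -6/2·(1 − cos(π·0.4251)) = -2.3006 → s = 6.6994
radial distance = base radius + s = 37 + 6.6994 = 43.6994

43.6994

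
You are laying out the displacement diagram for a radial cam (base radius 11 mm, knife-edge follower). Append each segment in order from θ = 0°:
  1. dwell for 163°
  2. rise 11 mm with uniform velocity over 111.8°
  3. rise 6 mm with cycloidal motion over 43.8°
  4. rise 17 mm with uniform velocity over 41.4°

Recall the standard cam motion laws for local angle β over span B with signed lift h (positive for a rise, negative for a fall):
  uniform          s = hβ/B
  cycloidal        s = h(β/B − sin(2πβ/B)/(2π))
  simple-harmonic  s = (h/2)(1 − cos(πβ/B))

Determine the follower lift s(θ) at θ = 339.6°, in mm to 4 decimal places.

seg 1 [0°–163°] dwell: s stays 0.0000
seg 2 [163°–274.8°] uniform, h=11: full span → s += 11 → s = 11.0000
seg 3 [274.8°–318.6°] cycloidal, h=6: full span → s += 6 → s = 17.0000
seg 4 [318.6°–360°] uniform, h=17: θ=339.6° here. β=21, B=41.4. 17·21/41.4 = 8.6232 → s = 25.6232

25.6232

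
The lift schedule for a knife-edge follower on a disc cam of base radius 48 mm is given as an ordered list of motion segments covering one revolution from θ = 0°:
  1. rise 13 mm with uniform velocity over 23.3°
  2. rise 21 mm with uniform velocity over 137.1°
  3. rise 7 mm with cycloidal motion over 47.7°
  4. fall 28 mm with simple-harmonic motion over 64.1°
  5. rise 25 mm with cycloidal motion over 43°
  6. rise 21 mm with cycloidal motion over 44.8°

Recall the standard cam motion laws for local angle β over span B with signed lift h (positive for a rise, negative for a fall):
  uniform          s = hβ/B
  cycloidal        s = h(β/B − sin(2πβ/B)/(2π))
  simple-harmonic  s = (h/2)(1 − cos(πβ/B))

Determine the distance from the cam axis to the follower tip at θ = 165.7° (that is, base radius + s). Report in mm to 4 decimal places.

seg 1 [0°–23.3°] uniform, h=13: full span → s += 13 → s = 13.0000
seg 2 [23.3°–160.4°] uniform, h=21: full span → s += 21 → s = 34.0000
seg 3 [160.4°–208.1°] cycloidal, h=7: θ=165.7° here. β=5.3, B=47.7. 7·(0.1111 − sin(2π·0.1111)/(2π)) = 0.0617 → s = 34.0617
radial distance = base radius + s = 48 + 34.0617 = 82.0617

82.0617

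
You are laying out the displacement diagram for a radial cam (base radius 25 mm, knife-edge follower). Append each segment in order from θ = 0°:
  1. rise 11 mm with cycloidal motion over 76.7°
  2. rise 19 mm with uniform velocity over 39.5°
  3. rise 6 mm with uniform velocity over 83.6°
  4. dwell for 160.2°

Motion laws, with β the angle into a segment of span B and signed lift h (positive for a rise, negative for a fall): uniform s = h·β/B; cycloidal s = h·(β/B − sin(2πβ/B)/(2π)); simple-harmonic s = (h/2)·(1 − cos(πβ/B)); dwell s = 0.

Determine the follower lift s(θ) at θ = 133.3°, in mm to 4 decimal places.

seg 1 [0°–76.7°] cycloidal, h=11: full span → s += 11 → s = 11.0000
seg 2 [76.7°–116.2°] uniform, h=19: full span → s += 19 → s = 30.0000
seg 3 [116.2°–199.8°] uniform, h=6: θ=133.3° here. β=17.1, B=83.6. 6·17.1/83.6 = 1.2273 → s = 31.2273

31.2273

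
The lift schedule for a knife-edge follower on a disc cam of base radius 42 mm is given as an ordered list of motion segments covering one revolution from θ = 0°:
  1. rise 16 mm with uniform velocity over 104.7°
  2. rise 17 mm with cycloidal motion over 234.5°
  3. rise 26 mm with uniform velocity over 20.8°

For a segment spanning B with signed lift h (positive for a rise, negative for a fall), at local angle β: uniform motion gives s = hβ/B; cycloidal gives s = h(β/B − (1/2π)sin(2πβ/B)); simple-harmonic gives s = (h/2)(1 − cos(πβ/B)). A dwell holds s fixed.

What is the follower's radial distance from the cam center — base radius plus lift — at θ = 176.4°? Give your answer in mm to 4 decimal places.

seg 1 [0°–104.7°] uniform, h=16: full span → s += 16 → s = 16.0000
seg 2 [104.7°–339.2°] cycloidal, h=17: θ=176.4° here. β=71.7, B=234.5. 17·(0.3058 − sin(2π·0.3058)/(2π)) = 2.6566 → s = 18.6566
radial distance = base radius + s = 42 + 18.6566 = 60.6566

60.6566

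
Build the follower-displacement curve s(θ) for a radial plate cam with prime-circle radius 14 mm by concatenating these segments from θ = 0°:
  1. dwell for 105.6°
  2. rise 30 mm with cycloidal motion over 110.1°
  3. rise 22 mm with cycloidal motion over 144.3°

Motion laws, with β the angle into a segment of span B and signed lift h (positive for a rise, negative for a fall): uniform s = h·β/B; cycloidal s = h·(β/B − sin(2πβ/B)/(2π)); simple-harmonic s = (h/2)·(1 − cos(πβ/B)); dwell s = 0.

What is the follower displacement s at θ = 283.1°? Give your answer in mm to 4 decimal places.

seg 1 [0°–105.6°] dwell: s stays 0.0000
seg 2 [105.6°–215.7°] cycloidal, h=30: full span → s += 30 → s = 30.0000
seg 3 [215.7°–360°] cycloidal, h=22: θ=283.1° here. β=67.4, B=144.3. 22·(0.4671 − sin(2π·0.4671)/(2π)) = 9.5568 → s = 39.5568

39.5568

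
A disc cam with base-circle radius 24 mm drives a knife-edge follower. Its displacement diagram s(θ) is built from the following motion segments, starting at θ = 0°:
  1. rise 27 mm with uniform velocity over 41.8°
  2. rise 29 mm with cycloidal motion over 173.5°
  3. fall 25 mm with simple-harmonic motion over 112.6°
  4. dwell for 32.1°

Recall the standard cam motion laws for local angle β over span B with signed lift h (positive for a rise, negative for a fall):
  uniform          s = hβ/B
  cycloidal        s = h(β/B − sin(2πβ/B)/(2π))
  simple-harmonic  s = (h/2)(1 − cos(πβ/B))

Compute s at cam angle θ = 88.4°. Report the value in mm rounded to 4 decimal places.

seg 1 [0°–41.8°] uniform, h=27: full span → s += 27 → s = 27.0000
seg 2 [41.8°–215.3°] cycloidal, h=29: θ=88.4° here. β=46.6, B=173.5. 29·(0.2686 − sin(2π·0.2686)/(2π)) = 3.2050 → s = 30.2050

30.2050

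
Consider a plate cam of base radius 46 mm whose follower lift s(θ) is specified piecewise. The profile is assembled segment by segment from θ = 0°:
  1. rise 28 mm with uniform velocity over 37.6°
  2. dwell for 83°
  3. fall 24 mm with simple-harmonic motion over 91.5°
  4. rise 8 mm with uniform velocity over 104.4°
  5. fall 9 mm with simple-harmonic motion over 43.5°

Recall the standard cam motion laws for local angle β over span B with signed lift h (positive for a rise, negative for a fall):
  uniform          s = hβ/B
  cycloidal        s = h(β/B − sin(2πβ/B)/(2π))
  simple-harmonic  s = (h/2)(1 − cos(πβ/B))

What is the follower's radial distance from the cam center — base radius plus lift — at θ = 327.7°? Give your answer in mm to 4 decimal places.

seg 1 [0°–37.6°] uniform, h=28: full span → s += 28 → s = 28.0000
seg 2 [37.6°–120.6°] dwell: s stays 28.0000
seg 3 [120.6°–212.1°] simple-harmonic, h=-24: full span → s += -24 → s = 4.0000
seg 4 [212.1°–316.5°] uniform, h=8: full span → s += 8 → s = 12.0000
seg 5 [316.5°–360°] simple-harmonic, h=-9: θ=327.7° here. β=11.2, B=43.5. -9/2·(1 − cos(π·0.2575)) = -1.3936 → s = 10.6064
radial distance = base radius + s = 46 + 10.6064 = 56.6064

56.6064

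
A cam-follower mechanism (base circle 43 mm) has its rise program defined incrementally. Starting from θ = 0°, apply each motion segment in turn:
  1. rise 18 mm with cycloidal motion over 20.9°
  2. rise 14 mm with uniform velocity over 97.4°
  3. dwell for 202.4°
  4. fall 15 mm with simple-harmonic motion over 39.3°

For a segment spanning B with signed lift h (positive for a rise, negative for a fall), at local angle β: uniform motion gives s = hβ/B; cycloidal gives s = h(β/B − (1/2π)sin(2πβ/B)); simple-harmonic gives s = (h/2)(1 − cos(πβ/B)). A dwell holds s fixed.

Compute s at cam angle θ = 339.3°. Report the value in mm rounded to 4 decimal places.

seg 1 [0°–20.9°] cycloidal, h=18: full span → s += 18 → s = 18.0000
seg 2 [20.9°–118.3°] uniform, h=14: full span → s += 14 → s = 32.0000
seg 3 [118.3°–320.7°] dwell: s stays 32.0000
seg 4 [320.7°–360°] simple-harmonic, h=-15: θ=339.3° here. β=18.6, B=39.3. -15/2·(1 − cos(π·0.4733)) = -6.8712 → s = 25.1288

25.1288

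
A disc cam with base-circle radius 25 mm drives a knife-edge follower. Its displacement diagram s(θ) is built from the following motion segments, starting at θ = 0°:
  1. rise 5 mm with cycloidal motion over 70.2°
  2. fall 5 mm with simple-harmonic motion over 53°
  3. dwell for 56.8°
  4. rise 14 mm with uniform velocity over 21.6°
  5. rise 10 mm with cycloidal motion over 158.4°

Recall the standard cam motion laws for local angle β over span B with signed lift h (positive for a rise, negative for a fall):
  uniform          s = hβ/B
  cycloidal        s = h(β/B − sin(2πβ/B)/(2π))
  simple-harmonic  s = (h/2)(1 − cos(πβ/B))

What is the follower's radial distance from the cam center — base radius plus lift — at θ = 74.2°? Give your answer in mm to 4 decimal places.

seg 1 [0°–70.2°] cycloidal, h=5: full span → s += 5 → s = 5.0000
seg 2 [70.2°–123.2°] simple-harmonic, h=-5: θ=74.2° here. β=4, B=53. -5/2·(1 − cos(π·0.0755)) = -0.0699 → s = 4.9301
radial distance = base radius + s = 25 + 4.9301 = 29.9301

29.9301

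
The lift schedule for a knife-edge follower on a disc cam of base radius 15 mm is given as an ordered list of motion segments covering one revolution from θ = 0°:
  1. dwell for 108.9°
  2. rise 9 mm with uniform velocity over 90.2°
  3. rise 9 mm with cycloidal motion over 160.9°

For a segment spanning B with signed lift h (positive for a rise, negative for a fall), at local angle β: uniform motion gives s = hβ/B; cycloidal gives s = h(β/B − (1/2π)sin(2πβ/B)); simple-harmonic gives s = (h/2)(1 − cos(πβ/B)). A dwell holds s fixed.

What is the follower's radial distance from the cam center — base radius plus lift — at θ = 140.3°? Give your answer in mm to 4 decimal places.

seg 1 [0°–108.9°] dwell: s stays 0.0000
seg 2 [108.9°–199.1°] uniform, h=9: θ=140.3° here. β=31.4, B=90.2. 9·31.4/90.2 = 3.1330 → s = 3.1330
radial distance = base radius + s = 15 + 3.1330 = 18.1330

18.1330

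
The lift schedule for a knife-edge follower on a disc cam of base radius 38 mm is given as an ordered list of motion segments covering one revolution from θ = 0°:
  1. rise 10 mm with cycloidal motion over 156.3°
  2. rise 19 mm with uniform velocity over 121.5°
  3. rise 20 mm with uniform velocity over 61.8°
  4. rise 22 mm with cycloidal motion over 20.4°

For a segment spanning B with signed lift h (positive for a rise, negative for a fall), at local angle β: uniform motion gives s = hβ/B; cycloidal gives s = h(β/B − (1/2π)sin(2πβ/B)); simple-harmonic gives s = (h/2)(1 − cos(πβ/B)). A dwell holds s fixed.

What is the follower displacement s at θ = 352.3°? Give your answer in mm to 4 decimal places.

seg 1 [0°–156.3°] cycloidal, h=10: full span → s += 10 → s = 10.0000
seg 2 [156.3°–277.8°] uniform, h=19: full span → s += 19 → s = 29.0000
seg 3 [277.8°–339.6°] uniform, h=20: full span → s += 20 → s = 49.0000
seg 4 [339.6°–360°] cycloidal, h=22: θ=352.3° here. β=12.7, B=20.4. 22·(0.6225 − sin(2π·0.6225)/(2π)) = 16.1335 → s = 65.1335

65.1335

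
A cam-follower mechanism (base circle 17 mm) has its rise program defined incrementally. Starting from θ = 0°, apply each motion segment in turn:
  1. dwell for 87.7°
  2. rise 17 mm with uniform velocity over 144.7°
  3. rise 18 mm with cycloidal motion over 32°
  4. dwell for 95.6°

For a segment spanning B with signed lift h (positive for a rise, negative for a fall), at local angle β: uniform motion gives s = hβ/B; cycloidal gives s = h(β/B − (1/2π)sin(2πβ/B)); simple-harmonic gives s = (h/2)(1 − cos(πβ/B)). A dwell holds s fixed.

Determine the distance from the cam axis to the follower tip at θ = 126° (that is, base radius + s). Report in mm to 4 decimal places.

seg 1 [0°–87.7°] dwell: s stays 0.0000
seg 2 [87.7°–232.4°] uniform, h=17: θ=126° here. β=38.3, B=144.7. 17·38.3/144.7 = 4.4997 → s = 4.4997
radial distance = base radius + s = 17 + 4.4997 = 21.4997

21.4997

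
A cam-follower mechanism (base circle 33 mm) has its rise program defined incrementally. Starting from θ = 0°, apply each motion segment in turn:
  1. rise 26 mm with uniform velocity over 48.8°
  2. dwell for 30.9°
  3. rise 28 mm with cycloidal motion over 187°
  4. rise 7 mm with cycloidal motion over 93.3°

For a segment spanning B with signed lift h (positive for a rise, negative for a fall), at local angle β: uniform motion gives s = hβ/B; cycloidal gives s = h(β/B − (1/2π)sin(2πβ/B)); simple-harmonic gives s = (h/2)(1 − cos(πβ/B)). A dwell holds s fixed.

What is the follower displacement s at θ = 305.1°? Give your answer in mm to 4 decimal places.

seg 1 [0°–48.8°] uniform, h=26: full span → s += 26 → s = 26.0000
seg 2 [48.8°–79.7°] dwell: s stays 26.0000
seg 3 [79.7°–266.7°] cycloidal, h=28: full span → s += 28 → s = 54.0000
seg 4 [266.7°–360°] cycloidal, h=7: θ=305.1° here. β=38.4, B=93.3. 7·(0.4116 − sin(2π·0.4116)/(2π)) = 2.2934 → s = 56.2934

56.2934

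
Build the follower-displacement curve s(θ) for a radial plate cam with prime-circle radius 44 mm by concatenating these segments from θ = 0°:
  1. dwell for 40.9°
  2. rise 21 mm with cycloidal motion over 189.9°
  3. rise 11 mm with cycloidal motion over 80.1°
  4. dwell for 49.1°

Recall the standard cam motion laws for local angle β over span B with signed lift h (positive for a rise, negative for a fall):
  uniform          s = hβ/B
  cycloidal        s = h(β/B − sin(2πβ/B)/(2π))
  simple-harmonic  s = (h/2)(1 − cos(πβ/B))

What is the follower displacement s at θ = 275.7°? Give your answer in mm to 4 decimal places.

seg 1 [0°–40.9°] dwell: s stays 0.0000
seg 2 [40.9°–230.8°] cycloidal, h=21: full span → s += 21 → s = 21.0000
seg 3 [230.8°–310.9°] cycloidal, h=11: θ=275.7° here. β=44.9, B=80.1. 11·(0.5605 − sin(2π·0.5605)/(2π)) = 6.8161 → s = 27.8161

27.8161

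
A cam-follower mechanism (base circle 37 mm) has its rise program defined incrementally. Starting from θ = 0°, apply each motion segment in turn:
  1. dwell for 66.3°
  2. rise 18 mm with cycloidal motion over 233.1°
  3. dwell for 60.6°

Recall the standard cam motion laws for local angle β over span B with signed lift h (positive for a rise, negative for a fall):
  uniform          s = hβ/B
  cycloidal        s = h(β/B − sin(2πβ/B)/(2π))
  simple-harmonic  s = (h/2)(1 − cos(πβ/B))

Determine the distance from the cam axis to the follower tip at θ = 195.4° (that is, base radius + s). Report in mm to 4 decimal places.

seg 1 [0°–66.3°] dwell: s stays 0.0000
seg 2 [66.3°–299.4°] cycloidal, h=18: θ=195.4° here. β=129.1, B=233.1. 18·(0.5538 − sin(2π·0.5538)/(2π)) = 10.9198 → s = 10.9198
radial distance = base radius + s = 37 + 10.9198 = 47.9198

47.9198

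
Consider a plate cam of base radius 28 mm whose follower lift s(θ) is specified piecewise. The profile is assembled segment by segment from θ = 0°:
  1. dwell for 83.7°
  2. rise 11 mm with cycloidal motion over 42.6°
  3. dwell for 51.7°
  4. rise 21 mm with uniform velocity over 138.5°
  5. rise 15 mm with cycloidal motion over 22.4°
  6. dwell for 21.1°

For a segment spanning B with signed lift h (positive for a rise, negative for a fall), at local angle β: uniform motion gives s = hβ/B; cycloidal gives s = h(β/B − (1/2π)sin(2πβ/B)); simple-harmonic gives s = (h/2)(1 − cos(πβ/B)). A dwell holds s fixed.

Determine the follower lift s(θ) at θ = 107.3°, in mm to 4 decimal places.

seg 1 [0°–83.7°] dwell: s stays 0.0000
seg 2 [83.7°–126.3°] cycloidal, h=11: θ=107.3° here. β=23.6, B=42.6. 11·(0.5540 − sin(2π·0.5540)/(2π)) = 6.6765 → s = 6.6765

6.6765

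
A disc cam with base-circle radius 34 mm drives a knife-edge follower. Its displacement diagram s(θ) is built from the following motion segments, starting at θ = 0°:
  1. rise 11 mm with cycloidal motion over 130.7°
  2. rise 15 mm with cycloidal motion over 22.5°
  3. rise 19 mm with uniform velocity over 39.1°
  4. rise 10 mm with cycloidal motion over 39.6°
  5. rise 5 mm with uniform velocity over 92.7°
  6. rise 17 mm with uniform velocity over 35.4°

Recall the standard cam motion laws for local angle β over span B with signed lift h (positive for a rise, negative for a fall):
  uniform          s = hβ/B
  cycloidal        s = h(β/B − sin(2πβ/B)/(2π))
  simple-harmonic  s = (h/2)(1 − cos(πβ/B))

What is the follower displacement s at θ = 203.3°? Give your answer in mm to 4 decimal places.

seg 1 [0°–130.7°] cycloidal, h=11: full span → s += 11 → s = 11.0000
seg 2 [130.7°–153.2°] cycloidal, h=15: full span → s += 15 → s = 26.0000
seg 3 [153.2°–192.3°] uniform, h=19: full span → s += 19 → s = 45.0000
seg 4 [192.3°–231.9°] cycloidal, h=10: θ=203.3° here. β=11, B=39.6. 10·(0.2778 − sin(2π·0.2778)/(2π)) = 1.2104 → s = 46.2104

46.2104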